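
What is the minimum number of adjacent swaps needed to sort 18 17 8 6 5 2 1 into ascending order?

21

Minimum adjacent swaps = number of inversions (each swap of adjacent out-of-order elements removes one inversion and no swap can remove more).
Count inversions — for each element, later elements that are smaller:
18: 17, 8, 6, 5, 2, 1 → 6
17: 8, 6, 5, 2, 1 → 5
8: 6, 5, 2, 1 → 4
6: 5, 2, 1 → 3
5: 2, 1 → 2
2: 1 → 1
1: none → 0
Total inversions: 6 + 5 + 4 + 3 + 2 + 1 + 0 = 21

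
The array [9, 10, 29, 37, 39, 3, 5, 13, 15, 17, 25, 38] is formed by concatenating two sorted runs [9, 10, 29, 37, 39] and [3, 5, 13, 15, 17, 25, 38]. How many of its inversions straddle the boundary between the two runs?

Take each right-half value and tally the left-half values above it:
r = 3: 9, 10, 29, 37, 39 → 5
r = 5: 9, 10, 29, 37, 39 → 5
r = 13: 29, 37, 39 → 3
r = 15: 29, 37, 39 → 3
r = 17: 29, 37, 39 → 3
r = 25: 29, 37, 39 → 3
r = 38: 39 → 1
Cross-inversions: 5 + 5 + 3 + 3 + 3 + 3 + 1 = 23

23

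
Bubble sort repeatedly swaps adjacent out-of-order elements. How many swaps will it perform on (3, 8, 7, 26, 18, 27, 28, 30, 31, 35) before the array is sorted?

2

Minimum adjacent swaps = number of inversions (each swap of adjacent out-of-order elements removes one inversion and no swap can remove more).
Count inversions — for each element, later elements that are smaller:
3: none → 0
8: 7 → 1
7: none → 0
26: 18 → 1
18: none → 0
27: none → 0
28: none → 0
30: none → 0
31: none → 0
35: none → 0
Total inversions: 0 + 1 + 0 + 1 + 0 + 0 + 0 + 0 + 0 + 0 = 2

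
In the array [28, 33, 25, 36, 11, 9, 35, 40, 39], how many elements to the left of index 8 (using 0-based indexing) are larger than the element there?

1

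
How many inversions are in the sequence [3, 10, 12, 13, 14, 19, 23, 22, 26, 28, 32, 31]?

Sweep left to right; for each value list the smaller values that follow it:
3: 0
10: 0
12: 0
13: 0
14: 0
19: 0
23: 1
22: 0
26: 0
28: 0
32: 1
31: 0
Sum: 0 + 0 + 0 + 0 + 0 + 0 + 1 + 0 + 0 + 0 + 1 + 0 = 2

There are 2 inversions.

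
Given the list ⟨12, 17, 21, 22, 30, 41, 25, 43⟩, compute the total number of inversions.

2

For each element, count later entries that are smaller:
12: 0
17: 0
21: 0
22: 0
30: 1
41: 1
25: 0
43: 0
Sum: 0 + 0 + 0 + 0 + 1 + 1 + 0 + 0 = 2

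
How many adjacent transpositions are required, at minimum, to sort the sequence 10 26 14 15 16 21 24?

5 adjacent swaps

Each adjacent swap fixes exactly one inversion, so the minimum swap count equals the number of inversions.
Count inversions — for each element, later elements that are smaller:
10: none → 0
26: 14, 15, 16, 21, 24 → 5
14: none → 0
15: none → 0
16: none → 0
21: none → 0
24: none → 0
Total inversions: 0 + 5 + 0 + 0 + 0 + 0 + 0 = 5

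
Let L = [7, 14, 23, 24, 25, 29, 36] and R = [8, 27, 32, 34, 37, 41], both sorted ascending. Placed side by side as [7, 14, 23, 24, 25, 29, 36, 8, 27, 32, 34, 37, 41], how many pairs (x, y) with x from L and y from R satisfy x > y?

Take each right-half value and tally the left-half values above it:
r = 8: 14, 23, 24, 25, 29, 36 → 6
r = 27: 29, 36 → 2
r = 32: 36 → 1
r = 34: 36 → 1
r = 37: none → 0
r = 41: none → 0
Cross-inversions: 6 + 2 + 1 + 1 + 0 + 0 = 10

10 cross-inversions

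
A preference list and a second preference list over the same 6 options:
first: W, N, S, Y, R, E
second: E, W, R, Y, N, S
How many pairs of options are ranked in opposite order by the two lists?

Assign each item its position (1..6) in the first ordering, then rewrite the second ordering as that position sequence:
positions: W→1, N→2, S→3, Y→4, R→5, E→6
second ordering as positions: [6, 1, 5, 4, 2, 3]
Discordant pairs = inversions in this position sequence.
6: 1, 5, 4, 2, 3 → 5
1: 0
5: 4, 2, 3 → 3
4: 2, 3 → 2
2: 0
3: 0
Total: 5 + 0 + 3 + 2 + 0 + 0 = 10

Pairs: 10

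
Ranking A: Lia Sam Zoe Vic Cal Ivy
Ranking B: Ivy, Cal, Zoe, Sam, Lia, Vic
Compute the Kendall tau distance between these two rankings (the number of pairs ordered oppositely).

12 discordant pairs

Assign each item its position (1..6) in the first ordering, then rewrite the second ordering as that position sequence:
positions: Lia→1, Sam→2, Zoe→3, Vic→4, Cal→5, Ivy→6
second ordering as positions: [6, 5, 3, 2, 1, 4]
Discordant pairs = inversions in this position sequence.
6: 5, 3, 2, 1, 4 → 5
5: 3, 2, 1, 4 → 4
3: 2, 1 → 2
2: 1 → 1
1: 0
4: 0
Total: 5 + 4 + 2 + 1 + 0 + 0 = 12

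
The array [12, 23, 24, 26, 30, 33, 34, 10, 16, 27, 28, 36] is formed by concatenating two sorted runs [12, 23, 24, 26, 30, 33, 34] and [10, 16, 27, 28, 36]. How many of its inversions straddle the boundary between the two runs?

19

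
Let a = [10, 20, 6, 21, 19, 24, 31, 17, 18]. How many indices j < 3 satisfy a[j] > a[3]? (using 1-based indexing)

2 such elements

The element at index 3 is 6.
Elements before it: 10, 20
Those larger than 6: 10, 20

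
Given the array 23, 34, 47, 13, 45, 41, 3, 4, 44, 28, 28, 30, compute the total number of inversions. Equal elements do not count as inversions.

35

Count, for each position, how many later elements it exceeds:
23: 3
34: 6
47: 9
13: 2
45: 7
41: 5
3: 0
4: 0
44: 3
28: 0
28: 0
30: 0
Sum: 3 + 6 + 9 + 2 + 7 + 5 + 0 + 0 + 3 + 0 + 0 + 0 = 35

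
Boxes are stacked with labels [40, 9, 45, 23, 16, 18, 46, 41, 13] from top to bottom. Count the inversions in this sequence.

18

For each element, count later entries that are smaller:
40: 5
9: 0
45: 5
23: 3
16: 1
18: 1
46: 2
41: 1
13: 0
Sum: 5 + 0 + 5 + 3 + 1 + 1 + 2 + 1 + 0 = 18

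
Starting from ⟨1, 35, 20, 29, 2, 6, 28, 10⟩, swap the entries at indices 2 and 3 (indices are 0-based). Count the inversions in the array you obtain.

Positions 2 and 3 hold 20 and 29; after swapping, the array is [1, 35, 29, 20, 2, 6, 28, 10].
Element-by-element contributions:
1: 0
35: 6
29: 5
20: 3
2: 0
6: 0
28: 1
10: 0
Sum: 0 + 6 + 5 + 3 + 0 + 0 + 1 + 0 = 15

Inversions: 15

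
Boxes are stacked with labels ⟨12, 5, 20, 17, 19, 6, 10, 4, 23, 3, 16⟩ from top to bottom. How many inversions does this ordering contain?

For each element, count later entries that are smaller:
12 → 5, 6, 10, 4, 3 → 5
5 → 4, 3 → 2
20 → 17, 19, 6, 10, 4, 3, 16 → 7
17 → 6, 10, 4, 3, 16 → 5
19 → 6, 10, 4, 3, 16 → 5
6 → 4, 3 → 2
10 → 4, 3 → 2
4 → 3 → 1
23 → 3, 16 → 2
3 → none → 0
16 → none → 0
Sum: 5 + 2 + 7 + 5 + 5 + 2 + 2 + 1 + 2 + 0 + 0 = 31

31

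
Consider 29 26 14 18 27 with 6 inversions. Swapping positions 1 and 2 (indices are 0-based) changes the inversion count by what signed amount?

Positions 1 and 2 hold 26 and 14; after swapping, the array is [29, 14, 26, 18, 27].
For each element, count later entries that are smaller:
29 → 14, 26, 18, 27 → 4
14 → none → 0
26 → 18 → 1
18 → none → 0
27 → none → 0
Sum: 4 + 0 + 1 + 0 + 0 = 5
Change: 5 − 6 = -1

-1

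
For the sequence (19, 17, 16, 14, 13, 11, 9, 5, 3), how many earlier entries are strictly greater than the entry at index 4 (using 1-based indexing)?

The element at index 4 is 14.
Elements before it: 19, 17, 16
Those larger than 14: 19, 17, 16

3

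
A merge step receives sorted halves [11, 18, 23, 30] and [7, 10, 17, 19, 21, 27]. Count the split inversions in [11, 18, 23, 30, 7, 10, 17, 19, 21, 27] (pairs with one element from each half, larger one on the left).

Count, for every r in R, how many entries of L exceed r:
r = 7: 11, 18, 23, 30 → 4
r = 10: 11, 18, 23, 30 → 4
r = 17: 18, 23, 30 → 3
r = 19: 23, 30 → 2
r = 21: 23, 30 → 2
r = 27: 30 → 1
Cross-inversions: 4 + 4 + 3 + 2 + 2 + 1 = 16

16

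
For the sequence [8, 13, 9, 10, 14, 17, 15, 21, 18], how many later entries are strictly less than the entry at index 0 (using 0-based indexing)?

0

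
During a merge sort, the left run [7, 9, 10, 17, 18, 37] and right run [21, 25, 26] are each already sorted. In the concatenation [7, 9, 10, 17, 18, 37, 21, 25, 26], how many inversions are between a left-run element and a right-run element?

3 cross-inversions

Take each right-half value and tally the left-half values above it:
r = 21: 37 → 1
r = 25: 37 → 1
r = 26: 37 → 1
Cross-inversions: 1 + 1 + 1 = 3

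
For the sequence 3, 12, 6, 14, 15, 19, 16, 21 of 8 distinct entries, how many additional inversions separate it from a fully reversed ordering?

26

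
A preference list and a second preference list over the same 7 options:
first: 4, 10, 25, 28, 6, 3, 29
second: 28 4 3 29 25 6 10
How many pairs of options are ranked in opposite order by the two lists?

11

Assign each item its position (1..7) in the first ordering, then rewrite the second ordering as that position sequence:
positions: 4→1, 10→2, 25→3, 28→4, 6→5, 3→6, 29→7
second ordering as positions: [4, 1, 6, 7, 3, 5, 2]
Discordant pairs = inversions in this position sequence.
4: 1, 3, 2 → 3
1: 0
6: 3, 5, 2 → 3
7: 3, 5, 2 → 3
3: 2 → 1
5: 2 → 1
2: 0
Total: 3 + 0 + 3 + 3 + 1 + 1 + 0 = 11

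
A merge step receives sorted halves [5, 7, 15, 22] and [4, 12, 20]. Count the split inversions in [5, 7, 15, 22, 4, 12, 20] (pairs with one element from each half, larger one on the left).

7

Take each right-half value and tally the left-half values above it:
r = 4: 5, 7, 15, 22 → 4
r = 12: 15, 22 → 2
r = 20: 22 → 1
Cross-inversions: 4 + 2 + 1 = 7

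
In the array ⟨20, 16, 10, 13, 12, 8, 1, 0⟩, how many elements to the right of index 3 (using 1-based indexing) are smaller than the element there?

3 such elements

The element at index 3 is 10.
Elements after it: 13, 12, 8, 1, 0
Those smaller than 10: 8, 1, 0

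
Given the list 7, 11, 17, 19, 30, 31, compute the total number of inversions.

0 out-of-order pairs

Count, for each position, how many later elements it exceeds:
7: 0
11: 0
17: 0
19: 0
30: 0
31: 0
Sum: 0 + 0 + 0 + 0 + 0 + 0 = 0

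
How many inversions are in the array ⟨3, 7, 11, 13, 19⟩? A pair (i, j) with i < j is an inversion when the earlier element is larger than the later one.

Inversions: 0

Sweep left to right; for each value list the smaller values that follow it:
3: 0
7: 0
11: 0
13: 0
19: 0
Sum: 0 + 0 + 0 + 0 + 0 = 0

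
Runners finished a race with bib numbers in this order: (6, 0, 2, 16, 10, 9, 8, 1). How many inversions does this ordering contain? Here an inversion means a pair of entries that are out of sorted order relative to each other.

14

Element-by-element contributions:
6 → 0, 2, 1 → 3
0 → none → 0
2 → 1 → 1
16 → 10, 9, 8, 1 → 4
10 → 9, 8, 1 → 3
9 → 8, 1 → 2
8 → 1 → 1
1 → none → 0
Sum: 3 + 0 + 1 + 4 + 3 + 2 + 1 + 0 = 14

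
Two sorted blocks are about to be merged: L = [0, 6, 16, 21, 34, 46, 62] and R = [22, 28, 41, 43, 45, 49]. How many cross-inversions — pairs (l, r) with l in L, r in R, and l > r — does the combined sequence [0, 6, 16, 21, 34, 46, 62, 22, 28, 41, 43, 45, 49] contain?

Take each right-half value and tally the left-half values above it:
r = 22: 34, 46, 62 → 3
r = 28: 34, 46, 62 → 3
r = 41: 46, 62 → 2
r = 43: 46, 62 → 2
r = 45: 46, 62 → 2
r = 49: 62 → 1
Cross-inversions: 3 + 3 + 2 + 2 + 2 + 1 = 13

13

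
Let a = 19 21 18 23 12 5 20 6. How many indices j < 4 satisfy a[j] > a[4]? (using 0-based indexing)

4 such elements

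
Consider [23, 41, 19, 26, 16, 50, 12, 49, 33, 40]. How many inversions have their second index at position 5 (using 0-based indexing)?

0 such elements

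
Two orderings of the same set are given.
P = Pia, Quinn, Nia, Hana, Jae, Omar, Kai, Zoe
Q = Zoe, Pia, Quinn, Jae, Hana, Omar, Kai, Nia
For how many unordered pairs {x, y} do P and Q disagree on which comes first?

Assign each item its position (1..8) in the first ordering, then rewrite the second ordering as that position sequence:
positions: Pia→1, Quinn→2, Nia→3, Hana→4, Jae→5, Omar→6, Kai→7, Zoe→8
second ordering as positions: [8, 1, 2, 5, 4, 6, 7, 3]
Discordant pairs = inversions in this position sequence.
8: 1, 2, 5, 4, 6, 7, 3 → 7
1: 0
2: 0
5: 4, 3 → 2
4: 3 → 1
6: 3 → 1
7: 3 → 1
3: 0
Total: 7 + 0 + 0 + 2 + 1 + 1 + 1 + 0 = 12

12 disagreeing pairs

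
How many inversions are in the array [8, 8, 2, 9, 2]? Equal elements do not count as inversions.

Out-of-order index pairs (1-indexed):
(1,3): 8 > 2
(1,5): 8 > 2
(2,3): 8 > 2
(2,5): 8 > 2
(4,5): 9 > 2
That's 5 pairs.

5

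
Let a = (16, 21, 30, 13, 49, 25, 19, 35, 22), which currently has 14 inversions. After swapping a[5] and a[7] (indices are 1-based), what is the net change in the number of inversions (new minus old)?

-3

Positions 5 and 7 hold 49 and 19; after swapping, the array is [16, 21, 30, 13, 19, 25, 49, 35, 22].
For each element, count later entries that are smaller:
16: 1
21: 2
30: 4
13: 0
19: 0
25: 1
49: 2
35: 1
22: 0
Sum: 1 + 2 + 4 + 0 + 0 + 1 + 2 + 1 + 0 = 11
Change: 11 − 14 = -3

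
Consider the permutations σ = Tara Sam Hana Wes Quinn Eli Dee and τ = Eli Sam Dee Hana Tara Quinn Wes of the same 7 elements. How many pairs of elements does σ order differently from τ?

Assign each item its position (1..7) in the first ordering, then rewrite the second ordering as that position sequence:
positions: Tara→1, Sam→2, Hana→3, Wes→4, Quinn→5, Eli→6, Dee→7
second ordering as positions: [6, 2, 7, 3, 1, 5, 4]
Discordant pairs = inversions in this position sequence.
6: 2, 3, 1, 5, 4 → 5
2: 1 → 1
7: 3, 1, 5, 4 → 4
3: 1 → 1
1: 0
5: 4 → 1
4: 0
Total: 5 + 1 + 4 + 1 + 0 + 1 + 0 = 12

12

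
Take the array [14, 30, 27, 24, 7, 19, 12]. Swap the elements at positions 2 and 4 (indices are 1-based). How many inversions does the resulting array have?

There are 12 inversions.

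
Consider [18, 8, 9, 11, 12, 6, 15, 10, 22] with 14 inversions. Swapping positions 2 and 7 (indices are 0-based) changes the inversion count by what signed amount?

Positions 2 and 7 hold 9 and 10; after swapping, the array is [18, 8, 10, 11, 12, 6, 15, 9, 22].
Sweep left to right; for each value list the smaller values that follow it:
18: 7
8: 1
10: 2
11: 2
12: 2
6: 0
15: 1
9: 0
22: 0
Sum: 7 + 1 + 2 + 2 + 2 + 0 + 1 + 0 + 0 = 15
Change: 15 − 14 = +1

+1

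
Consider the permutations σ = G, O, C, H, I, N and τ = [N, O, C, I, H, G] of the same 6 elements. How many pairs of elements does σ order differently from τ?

Assign each item its position (1..6) in the first ordering, then rewrite the second ordering as that position sequence:
positions: G→1, O→2, C→3, H→4, I→5, N→6
second ordering as positions: [6, 2, 3, 5, 4, 1]
Discordant pairs = inversions in this position sequence.
6: 2, 3, 5, 4, 1 → 5
2: 1 → 1
3: 1 → 1
5: 4, 1 → 2
4: 1 → 1
1: 0
Total: 5 + 1 + 1 + 2 + 1 + 0 = 10

10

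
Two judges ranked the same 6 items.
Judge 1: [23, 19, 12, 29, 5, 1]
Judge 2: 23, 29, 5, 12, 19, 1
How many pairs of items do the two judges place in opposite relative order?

5

Assign each item its position (1..6) in the first ordering, then rewrite the second ordering as that position sequence:
positions: 23→1, 19→2, 12→3, 29→4, 5→5, 1→6
second ordering as positions: [1, 4, 5, 3, 2, 6]
Discordant pairs = inversions in this position sequence.
1: 0
4: 3, 2 → 2
5: 3, 2 → 2
3: 2 → 1
2: 0
6: 0
Total: 0 + 2 + 2 + 1 + 0 + 0 = 5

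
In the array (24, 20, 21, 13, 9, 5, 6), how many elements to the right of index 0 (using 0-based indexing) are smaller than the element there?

The element at index 0 is 24.
Elements after it: 20, 21, 13, 9, 5, 6
Those smaller than 24: 20, 21, 13, 9, 5, 6

6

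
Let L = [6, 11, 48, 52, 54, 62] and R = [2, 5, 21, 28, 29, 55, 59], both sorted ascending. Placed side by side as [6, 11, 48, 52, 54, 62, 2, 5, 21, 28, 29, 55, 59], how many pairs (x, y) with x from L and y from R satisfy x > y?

26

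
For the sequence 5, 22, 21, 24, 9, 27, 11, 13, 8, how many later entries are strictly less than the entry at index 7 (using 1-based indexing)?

The element at index 7 is 11.
Elements after it: 13, 8
Those smaller than 11: 8

1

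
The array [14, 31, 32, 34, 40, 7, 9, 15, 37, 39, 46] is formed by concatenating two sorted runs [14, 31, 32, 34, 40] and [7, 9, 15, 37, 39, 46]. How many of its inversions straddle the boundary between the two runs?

16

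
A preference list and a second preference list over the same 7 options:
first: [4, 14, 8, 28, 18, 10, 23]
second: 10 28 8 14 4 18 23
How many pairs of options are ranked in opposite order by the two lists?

11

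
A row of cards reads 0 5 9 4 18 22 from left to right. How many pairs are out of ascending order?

2

Element-by-element contributions:
0 → none → 0
5 → 4 → 1
9 → 4 → 1
4 → none → 0
18 → none → 0
22 → none → 0
Sum: 0 + 1 + 1 + 0 + 0 + 0 = 2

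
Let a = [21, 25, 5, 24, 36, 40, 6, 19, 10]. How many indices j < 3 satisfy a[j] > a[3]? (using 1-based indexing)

The element at index 3 is 5.
Elements before it: 21, 25
Those larger than 5: 21, 25

2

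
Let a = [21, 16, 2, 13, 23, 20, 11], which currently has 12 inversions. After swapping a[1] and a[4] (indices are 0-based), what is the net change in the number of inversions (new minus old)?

+1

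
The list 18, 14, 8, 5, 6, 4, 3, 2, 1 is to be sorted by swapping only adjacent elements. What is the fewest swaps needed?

35 swaps

Each adjacent swap fixes exactly one inversion, so the minimum swap count equals the number of inversions.
Count inversions — for each element, later elements that are smaller:
18: 14, 8, 5, 6, 4, 3, 2, 1 → 8
14: 8, 5, 6, 4, 3, 2, 1 → 7
8: 5, 6, 4, 3, 2, 1 → 6
5: 4, 3, 2, 1 → 4
6: 4, 3, 2, 1 → 4
4: 3, 2, 1 → 3
3: 2, 1 → 2
2: 1 → 1
1: none → 0
Total inversions: 8 + 7 + 6 + 4 + 4 + 3 + 2 + 1 + 0 = 35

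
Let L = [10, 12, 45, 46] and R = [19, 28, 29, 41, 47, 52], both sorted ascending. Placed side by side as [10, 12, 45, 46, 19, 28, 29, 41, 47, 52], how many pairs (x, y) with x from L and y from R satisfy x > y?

Count, for every r in R, how many entries of L exceed r:
r = 19: 45, 46 → 2
r = 28: 45, 46 → 2
r = 29: 45, 46 → 2
r = 41: 45, 46 → 2
r = 47: none → 0
r = 52: none → 0
Cross-inversions: 2 + 2 + 2 + 2 + 0 + 0 = 8

8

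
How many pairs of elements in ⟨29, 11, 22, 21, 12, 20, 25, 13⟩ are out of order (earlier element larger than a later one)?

Element-by-element contributions:
29: 7
11: 0
22: 4
21: 3
12: 0
20: 1
25: 1
13: 0
Sum: 7 + 0 + 4 + 3 + 0 + 1 + 1 + 0 = 16

16 inversions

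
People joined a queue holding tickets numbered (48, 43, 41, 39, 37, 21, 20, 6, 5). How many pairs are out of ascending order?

36

Sweep left to right; for each value list the smaller values that follow it:
48: 8
43: 7
41: 6
39: 5
37: 4
21: 3
20: 2
6: 1
5: 0
Sum: 8 + 7 + 6 + 5 + 4 + 3 + 2 + 1 + 0 = 36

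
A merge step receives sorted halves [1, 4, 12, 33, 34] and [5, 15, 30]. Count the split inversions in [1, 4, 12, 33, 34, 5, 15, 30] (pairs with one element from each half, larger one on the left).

Take each right-half value and tally the left-half values above it:
r = 5: 12, 33, 34 → 3
r = 15: 33, 34 → 2
r = 30: 33, 34 → 2
Cross-inversions: 3 + 2 + 2 = 7

Cross-inversions: 7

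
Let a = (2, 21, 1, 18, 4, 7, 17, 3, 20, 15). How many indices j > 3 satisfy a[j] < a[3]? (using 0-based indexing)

The element at index 3 is 18.
Elements after it: 4, 7, 17, 3, 20, 15
Those smaller than 18: 4, 7, 17, 3, 15

5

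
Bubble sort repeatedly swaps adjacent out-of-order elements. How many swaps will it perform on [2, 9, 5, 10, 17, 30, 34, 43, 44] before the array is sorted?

Minimum adjacent swaps = number of inversions (each swap of adjacent out-of-order elements removes one inversion and no swap can remove more).
Count inversions — for each element, later elements that are smaller:
2: none → 0
9: 5 → 1
5: none → 0
10: none → 0
17: none → 0
30: none → 0
34: none → 0
43: none → 0
44: none → 0
Total inversions: 0 + 1 + 0 + 0 + 0 + 0 + 0 + 0 + 0 = 1

1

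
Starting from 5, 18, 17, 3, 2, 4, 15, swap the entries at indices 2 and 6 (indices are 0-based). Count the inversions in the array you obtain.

12 inversions

Positions 2 and 6 hold 17 and 15; after swapping, the array is [5, 18, 15, 3, 2, 4, 17].
Sweep left to right; for each value list the smaller values that follow it:
5 → 3, 2, 4 → 3
18 → 15, 3, 2, 4, 17 → 5
15 → 3, 2, 4 → 3
3 → 2 → 1
2 → none → 0
4 → none → 0
17 → none → 0
Sum: 3 + 5 + 3 + 1 + 0 + 0 + 0 = 12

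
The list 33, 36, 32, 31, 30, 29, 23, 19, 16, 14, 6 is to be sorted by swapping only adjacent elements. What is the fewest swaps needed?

There are 54 swaps.

The minimum number of adjacent swaps to sort an array equals its inversion count, since every such swap removes exactly one inversion.
Count inversions — for each element, later elements that are smaller:
33: 32, 31, 30, 29, 23, 19, 16, 14, 6 → 9
36: 32, 31, 30, 29, 23, 19, 16, 14, 6 → 9
32: 31, 30, 29, 23, 19, 16, 14, 6 → 8
31: 30, 29, 23, 19, 16, 14, 6 → 7
30: 29, 23, 19, 16, 14, 6 → 6
29: 23, 19, 16, 14, 6 → 5
23: 19, 16, 14, 6 → 4
19: 16, 14, 6 → 3
16: 14, 6 → 2
14: 6 → 1
6: none → 0
Total inversions: 9 + 9 + 8 + 7 + 6 + 5 + 4 + 3 + 2 + 1 + 0 = 54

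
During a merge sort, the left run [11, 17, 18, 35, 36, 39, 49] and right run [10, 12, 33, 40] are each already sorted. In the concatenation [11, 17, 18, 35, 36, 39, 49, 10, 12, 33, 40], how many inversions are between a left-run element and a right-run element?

Count, for every r in R, how many entries of L exceed r:
r = 10: 11, 17, 18, 35, 36, 39, 49 → 7
r = 12: 17, 18, 35, 36, 39, 49 → 6
r = 33: 35, 36, 39, 49 → 4
r = 40: 49 → 1
Cross-inversions: 7 + 6 + 4 + 1 = 18

18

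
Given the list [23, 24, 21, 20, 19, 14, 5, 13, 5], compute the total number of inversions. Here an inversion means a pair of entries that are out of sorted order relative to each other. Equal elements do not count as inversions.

There are 33 inversions.

Element-by-element contributions:
23: 7
24: 7
21: 6
20: 5
19: 4
14: 3
5: 0
13: 1
5: 0
Sum: 7 + 7 + 6 + 5 + 4 + 3 + 0 + 1 + 0 = 33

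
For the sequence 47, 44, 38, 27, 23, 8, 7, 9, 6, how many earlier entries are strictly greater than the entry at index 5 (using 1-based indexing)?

The element at index 5 is 23.
Elements before it: 47, 44, 38, 27
Those larger than 23: 47, 44, 38, 27

4 such elements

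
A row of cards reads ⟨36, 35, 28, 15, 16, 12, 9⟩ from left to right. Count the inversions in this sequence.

20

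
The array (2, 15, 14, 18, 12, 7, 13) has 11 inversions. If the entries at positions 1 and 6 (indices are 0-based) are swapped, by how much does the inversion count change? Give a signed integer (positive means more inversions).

-3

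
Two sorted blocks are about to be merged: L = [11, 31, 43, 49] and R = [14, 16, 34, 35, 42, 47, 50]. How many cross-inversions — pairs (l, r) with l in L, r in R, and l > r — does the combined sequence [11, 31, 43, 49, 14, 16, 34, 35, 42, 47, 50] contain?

13

For each element r of the right run, count left-run elements greater than r:
r = 14: 31, 43, 49 → 3
r = 16: 31, 43, 49 → 3
r = 34: 43, 49 → 2
r = 35: 43, 49 → 2
r = 42: 43, 49 → 2
r = 47: 49 → 1
r = 50: none → 0
Cross-inversions: 3 + 3 + 2 + 2 + 2 + 1 + 0 = 13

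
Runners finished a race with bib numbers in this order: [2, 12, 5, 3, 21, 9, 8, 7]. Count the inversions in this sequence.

For each element, count later entries that are smaller:
2 → none → 0
12 → 5, 3, 9, 8, 7 → 5
5 → 3 → 1
3 → none → 0
21 → 9, 8, 7 → 3
9 → 8, 7 → 2
8 → 7 → 1
7 → none → 0
Sum: 0 + 5 + 1 + 0 + 3 + 2 + 1 + 0 = 12

There are 12 out-of-order pairs.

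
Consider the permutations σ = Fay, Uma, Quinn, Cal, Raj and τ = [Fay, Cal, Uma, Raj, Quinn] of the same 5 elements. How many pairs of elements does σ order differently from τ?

3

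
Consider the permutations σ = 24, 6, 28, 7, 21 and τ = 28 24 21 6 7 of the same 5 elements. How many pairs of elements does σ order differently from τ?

Assign each item its position (1..5) in the first ordering, then rewrite the second ordering as that position sequence:
positions: 24→1, 6→2, 28→3, 7→4, 21→5
second ordering as positions: [3, 1, 5, 2, 4]
Discordant pairs = inversions in this position sequence.
3: 1, 2 → 2
1: 0
5: 2, 4 → 2
2: 0
4: 0
Total: 2 + 0 + 2 + 0 + 0 = 4

4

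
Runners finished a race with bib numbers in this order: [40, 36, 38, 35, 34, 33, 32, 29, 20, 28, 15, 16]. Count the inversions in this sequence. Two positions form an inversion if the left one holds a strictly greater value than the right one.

63 inversions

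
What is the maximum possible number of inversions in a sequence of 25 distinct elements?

Inversions: 300

The maximum occurs when the array is in strictly decreasing order: every one of the C(25, 2) pairs is inverted.
C(25, 2) = 25·24/2 = 300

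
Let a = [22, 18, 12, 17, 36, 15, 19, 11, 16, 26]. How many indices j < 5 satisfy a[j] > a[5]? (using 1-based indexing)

The element at index 5 is 36.
Elements before it: 22, 18, 12, 17
None of them are larger than 36.

0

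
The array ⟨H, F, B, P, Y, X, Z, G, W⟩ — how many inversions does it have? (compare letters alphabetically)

Inversions: 12

Element-by-element contributions:
H: 3
F: 1
B: 0
P: 1
Y: 3
X: 2
Z: 2
G: 0
W: 0
Sum: 3 + 1 + 0 + 1 + 3 + 2 + 2 + 0 + 0 = 12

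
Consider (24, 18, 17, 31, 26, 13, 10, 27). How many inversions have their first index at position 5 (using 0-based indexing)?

1 such element

The element at index 5 is 13.
Elements after it: 10, 27
Those smaller than 13: 10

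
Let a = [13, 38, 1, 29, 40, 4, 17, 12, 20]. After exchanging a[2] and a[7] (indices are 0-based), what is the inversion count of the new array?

Positions 2 and 7 hold 1 and 12; after swapping, the array is [13, 38, 12, 29, 40, 4, 17, 1, 20].
Count, for each position, how many later elements it exceeds:
13 → 12, 4, 1 → 3
38 → 12, 29, 4, 17, 1, 20 → 6
12 → 4, 1 → 2
29 → 4, 17, 1, 20 → 4
40 → 4, 17, 1, 20 → 4
4 → 1 → 1
17 → 1 → 1
1 → none → 0
20 → none → 0
Sum: 3 + 6 + 2 + 4 + 4 + 1 + 1 + 0 + 0 = 21

21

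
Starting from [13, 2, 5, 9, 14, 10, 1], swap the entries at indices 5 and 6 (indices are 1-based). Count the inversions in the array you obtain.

Positions 5 and 6 hold 14 and 10; after swapping, the array is [13, 2, 5, 9, 10, 14, 1].
Sweep left to right; for each value list the smaller values that follow it:
13 → 2, 5, 9, 10, 1 → 5
2 → 1 → 1
5 → 1 → 1
9 → 1 → 1
10 → 1 → 1
14 → 1 → 1
1 → none → 0
Sum: 5 + 1 + 1 + 1 + 1 + 1 + 0 = 10

10 inversions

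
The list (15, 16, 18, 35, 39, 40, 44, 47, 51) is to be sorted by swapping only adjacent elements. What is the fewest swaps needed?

Each adjacent swap fixes exactly one inversion, so the minimum swap count equals the number of inversions.
Count inversions — for each element, later elements that are smaller:
15: none → 0
16: none → 0
18: none → 0
35: none → 0
39: none → 0
40: none → 0
44: none → 0
47: none → 0
51: none → 0
Total inversions: 0 + 0 + 0 + 0 + 0 + 0 + 0 + 0 + 0 = 0

0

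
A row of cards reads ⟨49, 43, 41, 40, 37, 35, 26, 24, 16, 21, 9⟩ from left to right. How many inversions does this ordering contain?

Element-by-element contributions:
49: 10
43: 9
41: 8
40: 7
37: 6
35: 5
26: 4
24: 3
16: 1
21: 1
9: 0
Sum: 10 + 9 + 8 + 7 + 6 + 5 + 4 + 3 + 1 + 1 + 0 = 54

54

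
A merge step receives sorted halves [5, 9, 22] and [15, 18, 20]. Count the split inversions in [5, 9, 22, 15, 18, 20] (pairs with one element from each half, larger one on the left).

3 split inversions

Count, for every r in R, how many entries of L exceed r:
r = 15: 22 → 1
r = 18: 22 → 1
r = 20: 22 → 1
Cross-inversions: 1 + 1 + 1 = 3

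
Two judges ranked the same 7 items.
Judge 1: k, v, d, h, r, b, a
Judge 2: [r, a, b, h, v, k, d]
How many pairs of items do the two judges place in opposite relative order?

Assign each item its position (1..7) in the first ordering, then rewrite the second ordering as that position sequence:
positions: k→1, v→2, d→3, h→4, r→5, b→6, a→7
second ordering as positions: [5, 7, 6, 4, 2, 1, 3]
Discordant pairs = inversions in this position sequence.
5: 4, 2, 1, 3 → 4
7: 6, 4, 2, 1, 3 → 5
6: 4, 2, 1, 3 → 4
4: 2, 1, 3 → 3
2: 1 → 1
1: 0
3: 0
Total: 4 + 5 + 4 + 3 + 1 + 0 + 0 = 17

17 discordant pairs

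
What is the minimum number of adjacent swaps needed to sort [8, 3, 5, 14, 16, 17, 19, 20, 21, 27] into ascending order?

2

Each adjacent swap fixes exactly one inversion, so the minimum swap count equals the number of inversions.
Count inversions — for each element, later elements that are smaller:
8: 3, 5 → 2
3: none → 0
5: none → 0
14: none → 0
16: none → 0
17: none → 0
19: none → 0
20: none → 0
21: none → 0
27: none → 0
Total inversions: 2 + 0 + 0 + 0 + 0 + 0 + 0 + 0 + 0 + 0 = 2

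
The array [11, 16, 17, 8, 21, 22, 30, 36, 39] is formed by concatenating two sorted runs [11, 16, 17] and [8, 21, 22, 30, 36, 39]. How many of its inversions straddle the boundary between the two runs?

Take each right-half value and tally the left-half values above it:
r = 8: 11, 16, 17 → 3
r = 21: none → 0
r = 22: none → 0
r = 30: none → 0
r = 36: none → 0
r = 39: none → 0
Cross-inversions: 3 + 0 + 0 + 0 + 0 + 0 = 3

3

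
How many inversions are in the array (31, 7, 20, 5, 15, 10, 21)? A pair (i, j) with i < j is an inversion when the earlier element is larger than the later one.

Out-of-order index pairs (1-indexed):
(1,2): 31 > 7
(1,3): 31 > 20
(1,4): 31 > 5
(1,5): 31 > 15
(1,6): 31 > 10
(1,7): 31 > 21
(2,4): 7 > 5
(3,4): 20 > 5
(3,5): 20 > 15
(3,6): 20 > 10
(5,6): 15 > 10
That's 11 pairs.

11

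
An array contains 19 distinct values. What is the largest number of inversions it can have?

171

A reversed (strictly descending) arrangement makes every pair an inversion, giving C(19, 2) inversions.
C(19, 2) = 19·18/2 = 171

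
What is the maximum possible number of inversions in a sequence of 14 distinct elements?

91

A reversed (strictly descending) arrangement makes every pair an inversion, giving C(14, 2) inversions.
C(14, 2) = 14·13/2 = 91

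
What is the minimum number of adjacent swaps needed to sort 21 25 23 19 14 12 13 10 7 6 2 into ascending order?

52

The minimum number of adjacent swaps to sort an array equals its inversion count, since every such swap removes exactly one inversion.
Count inversions — for each element, later elements that are smaller:
21: 19, 14, 12, 13, 10, 7, 6, 2 → 8
25: 23, 19, 14, 12, 13, 10, 7, 6, 2 → 9
23: 19, 14, 12, 13, 10, 7, 6, 2 → 8
19: 14, 12, 13, 10, 7, 6, 2 → 7
14: 12, 13, 10, 7, 6, 2 → 6
12: 10, 7, 6, 2 → 4
13: 10, 7, 6, 2 → 4
10: 7, 6, 2 → 3
7: 6, 2 → 2
6: 2 → 1
2: none → 0
Total inversions: 8 + 9 + 8 + 7 + 6 + 4 + 4 + 3 + 2 + 1 + 0 = 52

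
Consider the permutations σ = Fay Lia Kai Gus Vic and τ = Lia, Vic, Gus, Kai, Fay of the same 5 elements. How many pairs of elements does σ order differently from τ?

7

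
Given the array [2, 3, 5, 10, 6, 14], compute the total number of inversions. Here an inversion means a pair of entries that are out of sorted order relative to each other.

1

Sweep left to right; for each value list the smaller values that follow it:
2: 0
3: 0
5: 0
10: 1
6: 0
14: 0
Sum: 0 + 0 + 0 + 1 + 0 + 0 = 1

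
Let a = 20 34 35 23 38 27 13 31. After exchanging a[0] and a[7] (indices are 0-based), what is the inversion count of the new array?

19

Positions 0 and 7 hold 20 and 31; after swapping, the array is [31, 34, 35, 23, 38, 27, 13, 20].
For each element, count later entries that are smaller:
31: 4
34: 4
35: 4
23: 2
38: 3
27: 2
13: 0
20: 0
Sum: 4 + 4 + 4 + 2 + 3 + 2 + 0 + 0 = 19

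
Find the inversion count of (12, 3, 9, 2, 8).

7 inversions

Listing every pair i<j with a[i]>a[j] (using 1-based positions):
(1,2): 12 > 3
(1,3): 12 > 9
(1,4): 12 > 2
(1,5): 12 > 8
(2,4): 3 > 2
(3,4): 9 > 2
(3,5): 9 > 8
That's 7 pairs.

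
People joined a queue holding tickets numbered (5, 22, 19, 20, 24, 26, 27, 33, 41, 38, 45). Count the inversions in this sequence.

Sweep left to right; for each value list the smaller values that follow it:
5 → none → 0
22 → 19, 20 → 2
19 → none → 0
20 → none → 0
24 → none → 0
26 → none → 0
27 → none → 0
33 → none → 0
41 → 38 → 1
38 → none → 0
45 → none → 0
Sum: 0 + 2 + 0 + 0 + 0 + 0 + 0 + 0 + 1 + 0 + 0 = 3

3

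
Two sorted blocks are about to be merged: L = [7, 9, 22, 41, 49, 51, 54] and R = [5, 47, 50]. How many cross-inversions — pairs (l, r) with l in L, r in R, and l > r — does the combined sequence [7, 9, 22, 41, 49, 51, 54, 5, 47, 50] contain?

12

For each element r of the right run, count left-run elements greater than r:
r = 5: 7, 9, 22, 41, 49, 51, 54 → 7
r = 47: 49, 51, 54 → 3
r = 50: 51, 54 → 2
Cross-inversions: 7 + 3 + 2 = 12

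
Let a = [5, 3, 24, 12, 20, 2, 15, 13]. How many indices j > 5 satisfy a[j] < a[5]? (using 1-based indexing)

The element at index 5 is 20.
Elements after it: 2, 15, 13
Those smaller than 20: 2, 15, 13

3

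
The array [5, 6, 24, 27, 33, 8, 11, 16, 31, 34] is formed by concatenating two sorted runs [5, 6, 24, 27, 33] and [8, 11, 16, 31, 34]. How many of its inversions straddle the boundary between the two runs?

10

For each element r of the right run, count left-run elements greater than r:
r = 8: 24, 27, 33 → 3
r = 11: 24, 27, 33 → 3
r = 16: 24, 27, 33 → 3
r = 31: 33 → 1
r = 34: none → 0
Cross-inversions: 3 + 3 + 3 + 1 + 0 = 10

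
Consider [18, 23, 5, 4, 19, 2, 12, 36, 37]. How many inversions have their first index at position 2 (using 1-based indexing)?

The element at index 2 is 23.
Elements after it: 5, 4, 19, 2, 12, 36, 37
Those smaller than 23: 5, 4, 19, 2, 12

5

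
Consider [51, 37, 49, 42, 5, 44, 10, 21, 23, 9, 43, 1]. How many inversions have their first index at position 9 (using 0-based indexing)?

The element at index 9 is 9.
Elements after it: 43, 1
Those smaller than 9: 1

1 such element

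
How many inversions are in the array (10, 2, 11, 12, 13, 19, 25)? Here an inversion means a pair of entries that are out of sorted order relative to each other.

1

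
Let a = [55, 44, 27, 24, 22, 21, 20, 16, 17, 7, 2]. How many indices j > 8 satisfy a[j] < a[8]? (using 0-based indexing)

2

The element at index 8 is 17.
Elements after it: 7, 2
Those smaller than 17: 7, 2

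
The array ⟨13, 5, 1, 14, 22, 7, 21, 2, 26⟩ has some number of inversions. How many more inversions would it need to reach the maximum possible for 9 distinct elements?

23 inversions short

Maximum inversions for 9 distinct elements is C(9, 2) = 9·8/2 = 36.
Current inversions — for each element, count later smaller elements:
13: 4
5: 2
1: 0
14: 2
22: 3
7: 1
21: 1
2: 0
26: 0
Current total: 4 + 2 + 0 + 2 + 3 + 1 + 1 + 0 + 0 = 13
Shortfall: 36 − 13 = 23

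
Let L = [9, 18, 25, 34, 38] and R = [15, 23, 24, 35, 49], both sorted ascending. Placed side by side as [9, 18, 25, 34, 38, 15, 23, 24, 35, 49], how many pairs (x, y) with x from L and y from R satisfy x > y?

There are 11 cross-inversions.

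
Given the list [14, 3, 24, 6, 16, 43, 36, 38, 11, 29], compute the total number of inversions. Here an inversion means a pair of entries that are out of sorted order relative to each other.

For each element, count later entries that are smaller:
14: 3
3: 0
24: 3
6: 0
16: 1
43: 4
36: 2
38: 2
11: 0
29: 0
Sum: 3 + 0 + 3 + 0 + 1 + 4 + 2 + 2 + 0 + 0 = 15

15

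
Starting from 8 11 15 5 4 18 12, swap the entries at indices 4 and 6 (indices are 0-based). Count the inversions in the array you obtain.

10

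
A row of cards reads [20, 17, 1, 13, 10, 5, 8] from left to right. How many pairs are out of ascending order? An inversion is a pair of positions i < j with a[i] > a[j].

16 out-of-order pairs

Count, for each position, how many later elements it exceeds:
20 → 17, 1, 13, 10, 5, 8 → 6
17 → 1, 13, 10, 5, 8 → 5
1 → none → 0
13 → 10, 5, 8 → 3
10 → 5, 8 → 2
5 → none → 0
8 → none → 0
Sum: 6 + 5 + 0 + 3 + 2 + 0 + 0 = 16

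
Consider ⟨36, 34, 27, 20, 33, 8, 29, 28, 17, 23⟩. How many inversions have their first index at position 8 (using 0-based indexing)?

0

The element at index 8 is 17.
Elements after it: 23
None of them are smaller than 17.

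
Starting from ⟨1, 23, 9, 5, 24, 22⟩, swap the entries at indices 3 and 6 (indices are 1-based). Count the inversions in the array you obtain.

6 inversions

Positions 3 and 6 hold 9 and 22; after swapping, the array is [1, 23, 22, 5, 24, 9].
For each element, count later entries that are smaller:
1: 0
23: 3
22: 2
5: 0
24: 1
9: 0
Sum: 0 + 3 + 2 + 0 + 1 + 0 = 6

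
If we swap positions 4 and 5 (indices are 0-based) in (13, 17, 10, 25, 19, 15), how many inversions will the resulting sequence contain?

5

Positions 4 and 5 hold 19 and 15; after swapping, the array is [13, 17, 10, 25, 15, 19].
For each element, count later entries that are smaller:
13: 1
17: 2
10: 0
25: 2
15: 0
19: 0
Sum: 1 + 2 + 0 + 2 + 0 + 0 = 5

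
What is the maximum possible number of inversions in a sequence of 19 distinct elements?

171

The maximum occurs when the array is in strictly decreasing order: every one of the C(19, 2) pairs is inverted.
C(19, 2) = 19·18/2 = 171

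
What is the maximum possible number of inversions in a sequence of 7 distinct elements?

There are 21 inversions.

A reversed (strictly descending) arrangement makes every pair an inversion, giving C(7, 2) inversions.
C(7, 2) = 7·6/2 = 21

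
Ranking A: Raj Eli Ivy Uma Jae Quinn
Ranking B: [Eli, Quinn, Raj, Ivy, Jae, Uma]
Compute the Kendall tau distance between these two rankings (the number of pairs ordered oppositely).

6 discordant pairs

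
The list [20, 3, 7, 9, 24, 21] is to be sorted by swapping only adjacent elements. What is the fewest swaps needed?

The minimum number of adjacent swaps to sort an array equals its inversion count, since every such swap removes exactly one inversion.
Count inversions — for each element, later elements that are smaller:
20: 3, 7, 9 → 3
3: none → 0
7: none → 0
9: none → 0
24: 21 → 1
21: none → 0
Total inversions: 3 + 0 + 0 + 0 + 1 + 0 = 4

4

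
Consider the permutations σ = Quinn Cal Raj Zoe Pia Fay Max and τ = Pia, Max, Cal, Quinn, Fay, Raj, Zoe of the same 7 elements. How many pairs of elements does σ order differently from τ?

12 discordant pairs

Assign each item its position (1..7) in the first ordering, then rewrite the second ordering as that position sequence:
positions: Quinn→1, Cal→2, Raj→3, Zoe→4, Pia→5, Fay→6, Max→7
second ordering as positions: [5, 7, 2, 1, 6, 3, 4]
Discordant pairs = inversions in this position sequence.
5: 2, 1, 3, 4 → 4
7: 2, 1, 6, 3, 4 → 5
2: 1 → 1
1: 0
6: 3, 4 → 2
3: 0
4: 0
Total: 4 + 5 + 1 + 0 + 2 + 0 + 0 = 12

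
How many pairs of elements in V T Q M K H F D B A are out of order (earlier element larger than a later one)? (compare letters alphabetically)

45

Sweep left to right; for each value list the smaller values that follow it:
V: 9
T: 8
Q: 7
M: 6
K: 5
H: 4
F: 3
D: 2
B: 1
A: 0
Sum: 9 + 8 + 7 + 6 + 5 + 4 + 3 + 2 + 1 + 0 = 45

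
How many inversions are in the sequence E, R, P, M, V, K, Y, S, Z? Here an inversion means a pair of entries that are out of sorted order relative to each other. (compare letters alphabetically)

Count, for each position, how many later elements it exceeds:
E: 0
R: 3
P: 2
M: 1
V: 2
K: 0
Y: 1
S: 0
Z: 0
Sum: 0 + 3 + 2 + 1 + 2 + 0 + 1 + 0 + 0 = 9

9 out-of-order pairs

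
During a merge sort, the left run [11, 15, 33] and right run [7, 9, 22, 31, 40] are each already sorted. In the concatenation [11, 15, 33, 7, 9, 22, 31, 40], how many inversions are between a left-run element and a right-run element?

Count, for every r in R, how many entries of L exceed r:
r = 7: 11, 15, 33 → 3
r = 9: 11, 15, 33 → 3
r = 22: 33 → 1
r = 31: 33 → 1
r = 40: none → 0
Cross-inversions: 3 + 3 + 1 + 1 + 0 = 8

8 split inversions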